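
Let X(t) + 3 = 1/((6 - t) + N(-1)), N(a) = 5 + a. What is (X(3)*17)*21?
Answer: -1020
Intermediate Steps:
X(t) = -3 + 1/(10 - t) (X(t) = -3 + 1/((6 - t) + (5 - 1)) = -3 + 1/((6 - t) + 4) = -3 + 1/(10 - t))
(X(3)*17)*21 = (((-29 + 3*3)/(10 - 1*3))*17)*21 = (((-29 + 9)/(10 - 3))*17)*21 = ((-20/7)*17)*21 = (((⅐)*(-20))*17)*21 = -20/7*17*21 = -340/7*21 = -1020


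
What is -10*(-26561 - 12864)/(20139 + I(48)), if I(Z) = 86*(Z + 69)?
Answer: 394250/30201 ≈ 13.054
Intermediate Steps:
I(Z) = 5934 + 86*Z (I(Z) = 86*(69 + Z) = 5934 + 86*Z)
-10*(-26561 - 12864)/(20139 + I(48)) = -10*(-26561 - 12864)/(20139 + (5934 + 86*48)) = -(-394250)/(20139 + (5934 + 4128)) = -(-394250)/(20139 + 10062) = -(-394250)/30201 = -10*(-39425/30201) = 394250/30201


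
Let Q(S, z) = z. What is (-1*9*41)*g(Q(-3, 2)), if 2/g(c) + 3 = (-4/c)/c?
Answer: 369/2 ≈ 184.50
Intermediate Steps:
g(c) = 2/(-3 - 4/c²) (g(c) = 2/(-3 + (-4/c)/c) = 2/(-3 - 4/c²))
(-1*9*41)*g(Q(-3, 2)) = (-1*9*41)*(-2*2²/(4 + 3*2²)) = (-9*41)*(-2*4/(4 + 3*4)) = -(-738)*4/(4 + 12) = -(-738)*4/16 = -369*(-½) = 369/2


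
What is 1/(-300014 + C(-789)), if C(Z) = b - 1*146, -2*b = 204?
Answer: -1/300262 ≈ -3.3304e-6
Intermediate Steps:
b = -102 (b = -½*204 = -102)
C(Z) = -248 (C(Z) = -102 - 1*146 = -102 - 146 = -248)
1/(-300014 + C(-789)) = 1/(-300014 - 248) = 1/(-300262) = -1/300262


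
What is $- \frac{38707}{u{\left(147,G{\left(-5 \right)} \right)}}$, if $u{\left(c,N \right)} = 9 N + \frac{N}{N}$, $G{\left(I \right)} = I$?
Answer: $\frac{38707}{44} \approx 879.7$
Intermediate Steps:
$u{\left(c,N \right)} = 1 + 9 N$ ($u{\left(c,N \right)} = 9 N + 1 = 1 + 9 N$)
$- \frac{38707}{u{\left(147,G{\left(-5 \right)} \right)}} = - \frac{38707}{1 + 9 \left(-5\right)} = - \frac{38707}{1 - 45} = - \frac{38707}{-44} = \left(-38707\right) \left(- \frac{1}{44}\right) = \frac{38707}{44}$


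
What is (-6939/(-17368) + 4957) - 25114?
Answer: -350079837/17368 ≈ -20157.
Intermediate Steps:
(-6939/(-17368) + 4957) - 25114 = (-6939*(-1/17368) + 4957) - 25114 = (6939/17368 + 4957) - 25114 = 86100115/17368 - 25114 = -350079837/17368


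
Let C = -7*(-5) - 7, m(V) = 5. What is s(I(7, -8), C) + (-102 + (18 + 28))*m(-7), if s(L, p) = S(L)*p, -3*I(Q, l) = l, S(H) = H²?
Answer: -728/9 ≈ -80.889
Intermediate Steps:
I(Q, l) = -l/3
C = 28 (C = 35 - 7 = 28)
s(L, p) = p*L² (s(L, p) = L²*p = p*L²)
s(I(7, -8), C) + (-102 + (18 + 28))*m(-7) = 28*(-⅓*(-8))² + (-102 + (18 + 28))*5 = 28*(8/3)² + (-102 + 46)*5 = 28*(64/9) - 56*5 = 1792/9 - 280 = -728/9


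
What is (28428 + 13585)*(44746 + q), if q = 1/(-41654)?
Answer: 78305925134479/41654 ≈ 1.8799e+9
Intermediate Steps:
q = -1/41654 ≈ -2.4007e-5
(28428 + 13585)*(44746 + q) = (28428 + 13585)*(44746 - 1/41654) = 42013*(1863849883/41654) = 78305925134479/41654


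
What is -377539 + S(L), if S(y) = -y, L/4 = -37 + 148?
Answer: -377983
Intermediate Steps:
L = 444 (L = 4*(-37 + 148) = 4*111 = 444)
-377539 + S(L) = -377539 - 1*444 = -377539 - 444 = -377983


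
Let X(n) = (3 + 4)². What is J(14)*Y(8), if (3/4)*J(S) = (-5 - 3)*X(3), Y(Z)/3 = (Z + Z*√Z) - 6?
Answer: -3136 - 25088*√2 ≈ -38616.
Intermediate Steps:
X(n) = 49 (X(n) = 7² = 49)
Y(Z) = -18 + 3*Z + 3*Z^(3/2) (Y(Z) = 3*((Z + Z*√Z) - 6) = 3*((Z + Z^(3/2)) - 6) = 3*(-6 + Z + Z^(3/2)) = -18 + 3*Z + 3*Z^(3/2))
J(S) = -1568/3 (J(S) = 4*((-5 - 3)*49)/3 = 4*(-8*49)/3 = (4/3)*(-392) = -1568/3)
J(14)*Y(8) = -1568*(-18 + 3*8 + 3*8^(3/2))/3 = -1568*(-18 + 24 + 3*(16*√2))/3 = -1568*(-18 + 24 + 48*√2)/3 = -1568*(6 + 48*√2)/3 = -3136 - 25088*√2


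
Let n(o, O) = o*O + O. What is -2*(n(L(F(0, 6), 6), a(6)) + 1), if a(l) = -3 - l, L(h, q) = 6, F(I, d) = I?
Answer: 124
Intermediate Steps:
n(o, O) = O + O*o (n(o, O) = O*o + O = O + O*o)
-2*(n(L(F(0, 6), 6), a(6)) + 1) = -2*((-3 - 1*6)*(1 + 6) + 1) = -2*((-3 - 6)*7 + 1) = -2*(-9*7 + 1) = -2*(-63 + 1) = -2*(-62) = 124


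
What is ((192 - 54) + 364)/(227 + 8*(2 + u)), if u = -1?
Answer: 502/235 ≈ 2.1362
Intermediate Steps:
((192 - 54) + 364)/(227 + 8*(2 + u)) = ((192 - 54) + 364)/(227 + 8*(2 - 1)) = (138 + 364)/(227 + 8*1) = 502/(227 + 8) = 502/235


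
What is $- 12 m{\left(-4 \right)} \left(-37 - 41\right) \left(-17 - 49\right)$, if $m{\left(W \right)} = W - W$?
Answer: $0$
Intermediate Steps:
$m{\left(W \right)} = 0$
$- 12 m{\left(-4 \right)} \left(-37 - 41\right) \left(-17 - 49\right) = \left(-12\right) 0 \left(-37 - 41\right) \left(-17 - 49\right) = 0 \left(\left(-78\right) \left(-66\right)\right) = 0 \cdot 5148 = 0$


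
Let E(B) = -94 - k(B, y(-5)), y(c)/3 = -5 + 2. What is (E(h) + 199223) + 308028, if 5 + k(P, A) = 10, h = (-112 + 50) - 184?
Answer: 507152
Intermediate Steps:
y(c) = -9 (y(c) = 3*(-5 + 2) = 3*(-3) = -9)
h = -246 (h = -62 - 184 = -246)
k(P, A) = 5 (k(P, A) = -5 + 10 = 5)
E(B) = -99 (E(B) = -94 - 1*5 = -94 - 5 = -99)
(E(h) + 199223) + 308028 = (-99 + 199223) + 308028 = 199124 + 308028 = 507152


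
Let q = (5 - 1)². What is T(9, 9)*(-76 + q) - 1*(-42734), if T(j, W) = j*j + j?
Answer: 37334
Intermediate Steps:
T(j, W) = j + j² (T(j, W) = j² + j = j + j²)
q = 16 (q = 4² = 16)
T(9, 9)*(-76 + q) - 1*(-42734) = (9*(1 + 9))*(-76 + 16) - 1*(-42734) = (9*10)*(-60) + 42734 = 90*(-60) + 42734 = -5400 + 42734 = 37334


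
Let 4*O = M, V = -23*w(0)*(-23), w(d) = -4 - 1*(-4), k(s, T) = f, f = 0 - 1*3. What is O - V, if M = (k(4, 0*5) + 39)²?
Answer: 324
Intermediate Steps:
f = -3 (f = 0 - 3 = -3)
k(s, T) = -3
w(d) = 0 (w(d) = -4 + 4 = 0)
M = 1296 (M = (-3 + 39)² = 36² = 1296)
V = 0 (V = -23*0*(-23) = 0*(-23) = 0)
O = 324 (O = (¼)*1296 = 324)
O - V = 324 - 1*0 = 324 + 0 = 324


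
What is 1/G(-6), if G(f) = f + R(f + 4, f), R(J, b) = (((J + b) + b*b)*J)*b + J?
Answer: 1/328 ≈ 0.0030488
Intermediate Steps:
R(J, b) = J + J*b*(J + b + b²) (R(J, b) = (((J + b) + b²)*J)*b + J = ((J + b + b²)*J)*b + J = (J*(J + b + b²))*b + J = J*b*(J + b + b²) + J = J + J*b*(J + b + b²))
G(f) = f + (4 + f)*(1 + f² + f³ + f*(4 + f)) (G(f) = f + (f + 4)*(1 + f² + f³ + (f + 4)*f) = f + (4 + f)*(1 + f² + f³ + (4 + f)*f) = f + (4 + f)*(1 + f² + f³ + f*(4 + f)))
1/G(-6) = 1/(-6 + (4 - 6)*(1 + (-6)² + (-6)³ - 6*(4 - 6))) = 1/(-6 - 2*(1 + 36 - 216 - 6*(-2))) = 1/(-6 - 2*(1 + 36 - 216 + 12)) = 1/(-6 - 2*(-167)) = 1/(-6 + 334) = 1/328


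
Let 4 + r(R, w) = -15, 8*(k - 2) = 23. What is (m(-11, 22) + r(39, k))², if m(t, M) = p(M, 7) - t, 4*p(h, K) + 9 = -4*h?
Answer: 16641/16 ≈ 1040.1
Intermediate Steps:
k = 39/8 (k = 2 + (⅛)*23 = 2 + 23/8 = 39/8 ≈ 4.8750)
r(R, w) = -19 (r(R, w) = -4 - 15 = -19)
p(h, K) = -9/4 - h (p(h, K) = -9/4 + (-4*h)/4 = -9/4 - h)
m(t, M) = -9/4 - M - t (m(t, M) = (-9/4 - M) - t = -9/4 - M - t)
(m(-11, 22) + r(39, k))² = ((-9/4 - 1*22 - 1*(-11)) - 19)² = ((-9/4 - 22 + 11) - 19)² = (-53/4 - 19)² = (-129/4)² = 16641/16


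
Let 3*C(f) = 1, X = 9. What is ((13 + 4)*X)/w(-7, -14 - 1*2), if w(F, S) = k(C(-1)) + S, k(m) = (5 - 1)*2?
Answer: -153/8 ≈ -19.125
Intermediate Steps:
C(f) = ⅓ (C(f) = (⅓)*1 = ⅓)
k(m) = 8 (k(m) = 4*2 = 8)
w(F, S) = 8 + S
((13 + 4)*X)/w(-7, -14 - 1*2) = ((13 + 4)*9)/(8 + (-14 - 1*2)) = (17*9)/(8 + (-14 - 2)) = 153/(8 - 16) = 153/(-8) = 153*(-⅛) = -153/8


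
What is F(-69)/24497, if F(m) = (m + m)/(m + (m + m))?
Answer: 2/73491 ≈ 2.7214e-5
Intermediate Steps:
F(m) = ⅔ (F(m) = (2*m)/(m + 2*m) = (2*m)/((3*m)) = (2*m)*(1/(3*m)) = ⅔)
F(-69)/24497 = (⅔)/24497 = (⅔)*(1/24497) = 2/73491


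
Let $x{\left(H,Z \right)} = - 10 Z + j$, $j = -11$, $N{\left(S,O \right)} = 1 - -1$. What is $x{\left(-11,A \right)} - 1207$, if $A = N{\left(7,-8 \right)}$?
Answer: $-1238$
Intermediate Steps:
$N{\left(S,O \right)} = 2$ ($N{\left(S,O \right)} = 1 + 1 = 2$)
$A = 2$
$x{\left(H,Z \right)} = -11 - 10 Z$ ($x{\left(H,Z \right)} = - 10 Z - 11 = -11 - 10 Z$)
$x{\left(-11,A \right)} - 1207 = \left(-11 - 20\right) - 1207 = -31 - 1207 = -1238$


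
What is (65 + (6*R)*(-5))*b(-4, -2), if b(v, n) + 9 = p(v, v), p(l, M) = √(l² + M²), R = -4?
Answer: -1665 + 740*√2 ≈ -618.48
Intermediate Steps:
p(l, M) = √(M² + l²)
b(v, n) = -9 + √2*√(v²) (b(v, n) = -9 + √(v² + v²) = -9 + √(2*v²) = -9 + √2*√(v²))
(65 + (6*R)*(-5))*b(-4, -2) = (65 + (6*(-4))*(-5))*(-9 + √2*√((-4)²)) = (65 - 24*(-5))*(-9 + √2*√16) = (65 + 120)*(-9 + √2*4) = 185*(-9 + 4*√2) = -1665 + 740*√2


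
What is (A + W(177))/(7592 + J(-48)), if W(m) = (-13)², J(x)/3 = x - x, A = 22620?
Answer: 1753/584 ≈ 3.0017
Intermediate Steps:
J(x) = 0 (J(x) = 3*(x - x) = 3*0 = 0)
W(m) = 169
(A + W(177))/(7592 + J(-48)) = (22620 + 169)/(7592 + 0) = 22789/7592 = 22789*(1/7592) = 1753/584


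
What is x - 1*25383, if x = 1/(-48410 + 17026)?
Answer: -796620073/31384 ≈ -25383.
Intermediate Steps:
x = -1/31384 (x = 1/(-31384) = -1/31384 ≈ -3.1863e-5)
x - 1*25383 = -1/31384 - 1*25383 = -1/31384 - 25383 = -796620073/31384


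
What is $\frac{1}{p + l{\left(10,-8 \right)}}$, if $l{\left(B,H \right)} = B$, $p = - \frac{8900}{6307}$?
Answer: $\frac{6307}{54170} \approx 0.11643$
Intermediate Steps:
$p = - \frac{8900}{6307}$ ($p = \left(-8900\right) \frac{1}{6307} = - \frac{8900}{6307} \approx -1.4111$)
$\frac{1}{p + l{\left(10,-8 \right)}} = \frac{1}{- \frac{8900}{6307} + 10} = \frac{1}{\frac{54170}{6307}} = \frac{6307}{54170}$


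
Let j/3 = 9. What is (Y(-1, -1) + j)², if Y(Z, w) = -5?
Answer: 484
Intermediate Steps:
j = 27 (j = 3*9 = 27)
(Y(-1, -1) + j)² = (-5 + 27)² = 22² = 484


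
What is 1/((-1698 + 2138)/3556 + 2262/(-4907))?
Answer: -623189/210164 ≈ -2.9653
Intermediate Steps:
1/((-1698 + 2138)/3556 + 2262/(-4907)) = 1/(440*(1/3556) + 2262*(-1/4907)) = 1/(110/889 - 2262/4907) = 1/(-210164/623189) = -623189/210164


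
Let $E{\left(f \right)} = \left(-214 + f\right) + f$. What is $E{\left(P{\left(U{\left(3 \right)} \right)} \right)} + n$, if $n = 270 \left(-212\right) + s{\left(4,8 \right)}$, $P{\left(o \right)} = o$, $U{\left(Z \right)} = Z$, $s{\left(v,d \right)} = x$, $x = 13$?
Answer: $-57435$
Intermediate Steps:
$s{\left(v,d \right)} = 13$
$E{\left(f \right)} = -214 + 2 f$
$n = -57227$ ($n = 270 \left(-212\right) + 13 = -57240 + 13 = -57227$)
$E{\left(P{\left(U{\left(3 \right)} \right)} \right)} + n = \left(-214 + 2 \cdot 3\right) - 57227 = \left(-214 + 6\right) - 57227 = -208 - 57227 = -57435$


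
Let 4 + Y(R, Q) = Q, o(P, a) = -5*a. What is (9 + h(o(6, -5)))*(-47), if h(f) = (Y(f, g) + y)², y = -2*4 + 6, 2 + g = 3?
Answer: -1598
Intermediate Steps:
g = 1 (g = -2 + 3 = 1)
y = -2 (y = -8 + 6 = -2)
Y(R, Q) = -4 + Q
h(f) = 25 (h(f) = ((-4 + 1) - 2)² = (-3 - 2)² = (-5)² = 25)
(9 + h(o(6, -5)))*(-47) = (9 + 25)*(-47) = 34*(-47) = -1598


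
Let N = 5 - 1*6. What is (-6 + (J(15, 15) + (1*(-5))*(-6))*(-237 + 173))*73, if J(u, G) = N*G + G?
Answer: -140598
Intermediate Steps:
N = -1 (N = 5 - 6 = -1)
J(u, G) = 0 (J(u, G) = -G + G = 0)
(-6 + (J(15, 15) + (1*(-5))*(-6))*(-237 + 173))*73 = (-6 + (0 + (1*(-5))*(-6))*(-237 + 173))*73 = (-6 + (0 - 5*(-6))*(-64))*73 = (-6 + (0 + 30)*(-64))*73 = (-6 + 30*(-64))*73 = (-6 - 1920)*73 = -1926*73 = -140598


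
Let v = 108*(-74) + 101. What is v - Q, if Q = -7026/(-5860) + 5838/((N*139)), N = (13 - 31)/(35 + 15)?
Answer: -68346929/8790 ≈ -7775.5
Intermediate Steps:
N = -9/25 (N = -18/50 = -18*1/50 = -9/25 ≈ -0.36000)
Q = -1014961/8790 (Q = -7026/(-5860) + 5838/((-9/25*139)) = -7026*(-1/5860) + 5838/(-1251/25) = 3513/2930 + 5838*(-25/1251) = 3513/2930 - 350/3 = -1014961/8790 ≈ -115.47)
v = -7891 (v = -7992 + 101 = -7891)
v - Q = -7891 - 1*(-1014961/8790) = -7891 + 1014961/8790 = -68346929/8790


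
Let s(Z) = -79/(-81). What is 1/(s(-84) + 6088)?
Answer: 81/493207 ≈ 0.00016423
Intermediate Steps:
s(Z) = 79/81 (s(Z) = -79*(-1/81) = 79/81)
1/(s(-84) + 6088) = 1/(79/81 + 6088) = 1/(493207/81) = 81/493207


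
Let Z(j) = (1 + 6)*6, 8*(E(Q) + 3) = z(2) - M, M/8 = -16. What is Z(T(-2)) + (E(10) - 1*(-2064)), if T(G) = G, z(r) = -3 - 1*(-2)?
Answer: 16951/8 ≈ 2118.9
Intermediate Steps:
z(r) = -1 (z(r) = -3 + 2 = -1)
M = -128 (M = 8*(-16) = -128)
E(Q) = 103/8 (E(Q) = -3 + (-1 - 1*(-128))/8 = -3 + (-1 + 128)/8 = -3 + (1/8)*127 = -3 + 127/8 = 103/8)
Z(j) = 42 (Z(j) = 7*6 = 42)
Z(T(-2)) + (E(10) - 1*(-2064)) = 42 + (103/8 - 1*(-2064)) = 42 + (103/8 + 2064) = 42 + 16615/8 = 16951/8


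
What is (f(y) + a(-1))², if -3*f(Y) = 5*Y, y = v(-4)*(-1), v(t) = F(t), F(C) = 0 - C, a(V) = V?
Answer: 289/9 ≈ 32.111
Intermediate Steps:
F(C) = -C
v(t) = -t
y = -4 (y = -1*(-4)*(-1) = 4*(-1) = -4)
f(Y) = -5*Y/3
(f(y) + a(-1))² = (-5/3*(-4) - 1)² = (20/3 - 1)² = (17/3)² = 289/9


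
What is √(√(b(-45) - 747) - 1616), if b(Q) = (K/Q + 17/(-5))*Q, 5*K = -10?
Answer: √(-1616 + 2*I*√149) ≈ 0.3036 + 40.201*I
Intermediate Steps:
K = -2 (K = (⅕)*(-10) = -2)
b(Q) = Q*(-17/5 - 2/Q) (b(Q) = (-2/Q + 17/(-5))*Q = (-2/Q + 17*(-⅕))*Q = (-2/Q - 17/5)*Q = (-17/5 - 2/Q)*Q = Q*(-17/5 - 2/Q))
√(√(b(-45) - 747) - 1616) = √(√((-2 - 17/5*(-45)) - 747) - 1616) = √(√((-2 + 153) - 747) - 1616) = √(√(151 - 747) - 1616) = √(√(-596) - 1616) = √(2*I*√149 - 1616) = √(-1616 + 2*I*√149)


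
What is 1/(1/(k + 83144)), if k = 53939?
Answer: 137083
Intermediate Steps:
1/(1/(k + 83144)) = 1/(1/(53939 + 83144)) = 1/(1/137083) = 137083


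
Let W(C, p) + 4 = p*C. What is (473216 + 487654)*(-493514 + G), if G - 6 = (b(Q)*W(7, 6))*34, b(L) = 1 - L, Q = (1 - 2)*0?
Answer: -472955587920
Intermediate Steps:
W(C, p) = -4 + C*p (W(C, p) = -4 + p*C = -4 + C*p)
Q = 0 (Q = -1*0 = 0)
G = 1298 (G = 6 + ((1 - 1*0)*(-4 + 7*6))*34 = 6 + ((1 + 0)*(-4 + 42))*34 = 6 + (1*38)*34 = 6 + 38*34 = 6 + 1292 = 1298)
(473216 + 487654)*(-493514 + G) = (473216 + 487654)*(-493514 + 1298) = 960870*(-492216) = -472955587920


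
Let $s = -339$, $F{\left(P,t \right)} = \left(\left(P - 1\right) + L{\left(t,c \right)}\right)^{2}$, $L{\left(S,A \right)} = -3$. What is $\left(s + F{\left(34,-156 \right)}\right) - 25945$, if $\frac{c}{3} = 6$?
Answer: $-25384$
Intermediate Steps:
$c = 18$ ($c = 3 \cdot 6 = 18$)
$F{\left(P,t \right)} = \left(-4 + P\right)^{2}$ ($F{\left(P,t \right)} = \left(\left(P - 1\right) - 3\right)^{2} = \left(\left(-1 + P\right) - 3\right)^{2} = \left(-4 + P\right)^{2}$)
$\left(s + F{\left(34,-156 \right)}\right) - 25945 = \left(-339 + \left(-4 + 34\right)^{2}\right) - 25945 = \left(-339 + 30^{2}\right) - 25945 = \left(-339 + 900\right) - 25945 = 561 - 25945 = -25384$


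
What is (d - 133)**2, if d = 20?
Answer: 12769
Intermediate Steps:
(d - 133)**2 = (20 - 133)**2 = (-113)**2 = 12769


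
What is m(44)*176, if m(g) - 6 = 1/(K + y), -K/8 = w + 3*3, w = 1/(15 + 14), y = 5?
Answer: 2055152/1951 ≈ 1053.4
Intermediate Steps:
w = 1/29 ≈ 0.034483
K = -2096/29 (K = -8*(1/29 + 3*3) = -8*(1/29 + 9) = -8*262/29 = -2096/29 ≈ -72.276)
m(g) = 11677/1951 (m(g) = 6 + 1/(-2096/29 + 5) = 6 + 1/(-1951/29) = 6 - 29/1951 = 11677/1951)
m(44)*176 = (11677/1951)*176 = 2055152/1951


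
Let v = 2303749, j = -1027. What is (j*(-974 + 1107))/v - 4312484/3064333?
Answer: -1479063001617/1008493440631 ≈ -1.4666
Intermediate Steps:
(j*(-974 + 1107))/v - 4312484/3064333 = -1027*(-974 + 1107)/2303749 - 4312484/3064333 = -1027*133*(1/2303749) - 4312484*1/3064333 = -136591*1/2303749 - 4312484/3064333 = -19513/329107 - 4312484/3064333 = -1479063001617/1008493440631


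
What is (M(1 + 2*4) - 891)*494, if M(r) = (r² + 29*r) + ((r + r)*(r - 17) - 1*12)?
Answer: -348270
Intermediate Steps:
M(r) = -12 + r² + 29*r + 2*r*(-17 + r) (M(r) = (r² + 29*r) + ((2*r)*(-17 + r) - 12) = (r² + 29*r) + (2*r*(-17 + r) - 12) = (r² + 29*r) + (-12 + 2*r*(-17 + r)) = -12 + r² + 29*r + 2*r*(-17 + r))
(M(1 + 2*4) - 891)*494 = ((-12 - 5*(1 + 2*4) + 3*(1 + 2*4)²) - 891)*494 = ((-12 - 5*(1 + 8) + 3*(1 + 8)²) - 891)*494 = ((-12 - 5*9 + 3*9²) - 891)*494 = ((-12 - 45 + 3*81) - 891)*494 = ((-12 - 45 + 243) - 891)*494 = (186 - 891)*494 = -705*494 = -348270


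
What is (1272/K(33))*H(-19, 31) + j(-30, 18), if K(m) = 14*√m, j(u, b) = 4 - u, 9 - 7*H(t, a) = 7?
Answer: 34 + 424*√33/539 ≈ 38.519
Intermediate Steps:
H(t, a) = 2/7 (H(t, a) = 9/7 - ⅐*7 = 9/7 - 1 = 2/7)
(1272/K(33))*H(-19, 31) + j(-30, 18) = (1272/((14*√33)))*(2/7) + (4 - 1*(-30)) = (1272*(√33/462))*(2/7) + (4 + 30) = (212*√33/77)*(2/7) + 34 = 424*√33/539 + 34 = 34 + 424*√33/539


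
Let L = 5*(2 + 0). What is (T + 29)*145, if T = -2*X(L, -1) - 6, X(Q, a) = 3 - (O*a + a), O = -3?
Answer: 3045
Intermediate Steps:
L = 10 (L = 5*2 = 10)
X(Q, a) = 3 + 2*a (X(Q, a) = 3 - (-3*a + a) = 3 - (-2)*a = 3 + 2*a)
T = -8 (T = -2*(3 + 2*(-1)) - 6 = -2*(3 - 2) - 6 = -2*1 - 6 = -2 - 6 = -8)
(T + 29)*145 = (-8 + 29)*145 = 21*145 = 3045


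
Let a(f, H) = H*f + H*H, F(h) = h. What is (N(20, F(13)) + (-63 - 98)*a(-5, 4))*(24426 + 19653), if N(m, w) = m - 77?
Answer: 25874373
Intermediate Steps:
a(f, H) = H**2 + H*f (a(f, H) = H*f + H**2 = H**2 + H*f)
N(m, w) = -77 + m
(N(20, F(13)) + (-63 - 98)*a(-5, 4))*(24426 + 19653) = ((-77 + 20) + (-63 - 98)*(4*(4 - 5)))*(24426 + 19653) = (-57 - 644*(-1))*44079 = (-57 - 161*(-4))*44079 = (-57 + 644)*44079 = 587*44079 = 25874373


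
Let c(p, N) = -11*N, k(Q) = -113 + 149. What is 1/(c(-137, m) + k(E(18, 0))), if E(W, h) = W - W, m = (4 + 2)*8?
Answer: -1/492 ≈ -0.0020325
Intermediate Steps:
m = 48 (m = 6*8 = 48)
E(W, h) = 0
k(Q) = 36
1/(c(-137, m) + k(E(18, 0))) = 1/(-11*48 + 36) = 1/(-528 + 36) = 1/(-492) = -1/492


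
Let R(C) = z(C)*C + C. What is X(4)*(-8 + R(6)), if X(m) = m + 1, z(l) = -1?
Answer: -40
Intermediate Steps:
R(C) = 0 (R(C) = -C + C = 0)
X(m) = 1 + m
X(4)*(-8 + R(6)) = (1 + 4)*(-8 + 0) = 5*(-8) = -40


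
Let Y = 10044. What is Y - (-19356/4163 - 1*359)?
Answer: 43327045/4163 ≈ 10408.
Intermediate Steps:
Y - (-19356/4163 - 1*359) = 10044 - (-19356/4163 - 1*359) = 10044 - (-19356*1/4163 - 359) = 10044 - (-19356/4163 - 359) = 10044 - 1*(-1513873/4163) = 10044 + 1513873/4163 = 43327045/4163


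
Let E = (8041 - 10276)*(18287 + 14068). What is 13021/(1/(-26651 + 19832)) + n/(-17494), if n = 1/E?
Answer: -112324135091750833049/1265051056950 ≈ -8.8790e+7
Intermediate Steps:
E = -72313425 (E = -2235*32355 = -72313425)
n = -1/72313425 (n = 1/(-72313425) = -1/72313425 ≈ -1.3829e-8)
13021/(1/(-26651 + 19832)) + n/(-17494) = 13021/(1/(-26651 + 19832)) - 1/72313425/(-17494) = 13021/(1/(-6819)) - 1/72313425*(-1/17494) = 13021/(-1/6819) + 1/1265051056950 = 13021*(-6819) + 1/1265051056950 = -88790199 + 1/1265051056950 = -112324135091750833049/1265051056950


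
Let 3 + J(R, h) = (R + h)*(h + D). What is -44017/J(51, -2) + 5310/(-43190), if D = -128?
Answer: 186725360/27524987 ≈ 6.7839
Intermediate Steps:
J(R, h) = -3 + (-128 + h)*(R + h) (J(R, h) = -3 + (R + h)*(h - 128) = -3 + (R + h)*(-128 + h) = -3 + (-128 + h)*(R + h))
-44017/J(51, -2) + 5310/(-43190) = -44017/(-3 + (-2)**2 - 128*51 - 128*(-2) + 51*(-2)) + 5310/(-43190) = -44017/(-3 + 4 - 6528 + 256 - 102) + 5310*(-1/43190) = -44017/(-6373) - 531/4319 = -44017*(-1/6373) - 531/4319 = 44017/6373 - 531/4319 = 186725360/27524987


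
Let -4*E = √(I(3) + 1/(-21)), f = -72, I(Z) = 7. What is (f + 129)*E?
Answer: -19*√3066/28 ≈ -37.573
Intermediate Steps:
E = -√3066/84 (E = -√(7 + 1/(-21))/4 = -√(7 - 1/21)/4 = -√3066/84 ≈ -0.65918)
(f + 129)*E = (-72 + 129)*(-√3066/84) = 57*(-√3066/84) = -19*√3066/28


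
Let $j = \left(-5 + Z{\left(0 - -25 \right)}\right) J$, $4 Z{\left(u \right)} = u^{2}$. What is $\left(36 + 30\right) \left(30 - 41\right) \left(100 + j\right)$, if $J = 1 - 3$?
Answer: $147015$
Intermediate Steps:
$Z{\left(u \right)} = \frac{u^{2}}{4}$
$J = -2$
$j = - \frac{605}{2}$ ($j = \left(-5 + \frac{\left(0 - -25\right)^{2}}{4}\right) \left(-2\right) = \left(-5 + \frac{\left(0 + 25\right)^{2}}{4}\right) \left(-2\right) = \left(-5 + \frac{25^{2}}{4}\right) \left(-2\right) = \left(-5 + \frac{1}{4} \cdot 625\right) \left(-2\right) = \left(-5 + \frac{625}{4}\right) \left(-2\right) = \frac{605}{4} \left(-2\right) = - \frac{605}{2} \approx -302.5$)
$\left(36 + 30\right) \left(30 - 41\right) \left(100 + j\right) = \left(36 + 30\right) \left(30 - 41\right) \left(100 - \frac{605}{2}\right) = 66 \left(-11\right) \left(- \frac{405}{2}\right) = \left(-726\right) \left(- \frac{405}{2}\right) = 147015$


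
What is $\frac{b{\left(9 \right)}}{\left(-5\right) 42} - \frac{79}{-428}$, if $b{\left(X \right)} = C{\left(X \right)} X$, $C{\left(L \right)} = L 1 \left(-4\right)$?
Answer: $\frac{25877}{14980} \approx 1.7274$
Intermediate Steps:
$C{\left(L \right)} = - 4 L$ ($C{\left(L \right)} = L \left(-4\right) = - 4 L$)
$b{\left(X \right)} = - 4 X^{2}$ ($b{\left(X \right)} = - 4 X X = - 4 X^{2}$)
$\frac{b{\left(9 \right)}}{\left(-5\right) 42} - \frac{79}{-428} = \frac{\left(-4\right) 9^{2}}{\left(-5\right) 42} - \frac{79}{-428} = \frac{\left(-4\right) 81}{-210} - - \frac{79}{428} = \left(-324\right) \left(- \frac{1}{210}\right) + \frac{79}{428} = \frac{54}{35} + \frac{79}{428} = \frac{25877}{14980}$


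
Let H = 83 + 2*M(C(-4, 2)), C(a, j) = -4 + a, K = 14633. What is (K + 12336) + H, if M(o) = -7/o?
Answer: 108215/4 ≈ 27054.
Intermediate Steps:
H = 339/4 (H = 83 + 2*(-7/(-4 - 4)) = 83 + 2*(-7/(-8)) = 83 + 2*(-7*(-⅛)) = 83 + 2*(7/8) = 83 + 7/4 = 339/4 ≈ 84.750)
(K + 12336) + H = (14633 + 12336) + 339/4 = 26969 + 339/4 = 108215/4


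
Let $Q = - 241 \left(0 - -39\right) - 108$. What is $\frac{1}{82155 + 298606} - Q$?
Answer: $\frac{3619894828}{380761} \approx 9507.0$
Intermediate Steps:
$Q = -9507$ ($Q = - 241 \left(0 + 39\right) - 108 = \left(-241\right) 39 - 108 = -9399 - 108 = -9507$)
$\frac{1}{82155 + 298606} - Q = \frac{1}{82155 + 298606} - -9507 = \frac{1}{380761} + 9507 = \frac{3619894828}{380761}$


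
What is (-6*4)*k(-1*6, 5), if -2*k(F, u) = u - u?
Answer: 0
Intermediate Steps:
k(F, u) = 0 (k(F, u) = -(u - u)/2 = -½*0 = 0)
(-6*4)*k(-1*6, 5) = -6*4*0 = -24*0 = 0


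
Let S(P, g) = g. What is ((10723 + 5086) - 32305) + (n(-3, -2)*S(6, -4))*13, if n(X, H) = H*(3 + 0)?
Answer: -16184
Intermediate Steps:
n(X, H) = 3*H (n(X, H) = H*3 = 3*H)
((10723 + 5086) - 32305) + (n(-3, -2)*S(6, -4))*13 = ((10723 + 5086) - 32305) + ((3*(-2))*(-4))*13 = (15809 - 32305) - 6*(-4)*13 = -16496 + 24*13 = -16496 + 312 = -16184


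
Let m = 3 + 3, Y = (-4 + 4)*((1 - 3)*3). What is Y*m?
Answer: 0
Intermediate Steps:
Y = 0 (Y = 0*(-2*3) = 0*(-6) = 0)
m = 6
Y*m = 0*6 = 0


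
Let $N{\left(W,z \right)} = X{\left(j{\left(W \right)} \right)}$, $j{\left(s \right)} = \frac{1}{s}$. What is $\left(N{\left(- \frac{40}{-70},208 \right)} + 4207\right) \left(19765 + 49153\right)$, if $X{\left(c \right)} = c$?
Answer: $\frac{580117265}{2} \approx 2.9006 \cdot 10^{8}$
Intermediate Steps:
$N{\left(W,z \right)} = \frac{1}{W}$
$\left(N{\left(- \frac{40}{-70},208 \right)} + 4207\right) \left(19765 + 49153\right) = \left(\frac{1}{\left(-40\right) \frac{1}{-70}} + 4207\right) \left(19765 + 49153\right) = \left(\frac{1}{\left(-40\right) \left(- \frac{1}{70}\right)} + 4207\right) 68918 = \left(\frac{1}{\frac{4}{7}} + 4207\right) 68918 = \left(\frac{7}{4} + 4207\right) 68918 = \frac{16835}{4} \cdot 68918 = \frac{580117265}{2}$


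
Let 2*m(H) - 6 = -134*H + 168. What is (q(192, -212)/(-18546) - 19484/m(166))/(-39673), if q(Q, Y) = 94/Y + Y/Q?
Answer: -919318516411/20655453863452320 ≈ -4.4507e-5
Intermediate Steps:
m(H) = 87 - 67*H (m(H) = 3 + (-134*H + 168)/2 = 3 + (168 - 134*H)/2 = 3 + (84 - 67*H) = 87 - 67*H)
(q(192, -212)/(-18546) - 19484/m(166))/(-39673) = ((94/(-212) - 212/192)/(-18546) - 19484/(87 - 67*166))/(-39673) = ((94*(-1/212) - 212*1/192)*(-1/18546) - 19484/(87 - 11122))*(-1/39673) = ((-47/106 - 53/48)*(-1/18546) - 19484/(-11035))*(-1/39673) = (-3937/2544*(-1/18546) - 19484*(-1/11035))*(-1/39673) = (3937/47181024 + 19484/11035)*(-1/39673) = (919318516411/520642599840)*(-1/39673) = -919318516411/20655453863452320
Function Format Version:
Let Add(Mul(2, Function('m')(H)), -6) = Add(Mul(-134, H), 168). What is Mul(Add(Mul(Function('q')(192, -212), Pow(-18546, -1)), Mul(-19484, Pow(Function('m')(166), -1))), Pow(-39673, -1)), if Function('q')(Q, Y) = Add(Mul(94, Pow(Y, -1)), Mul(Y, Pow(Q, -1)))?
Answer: Rational(-919318516411, 20655453863452320) ≈ -4.4507e-5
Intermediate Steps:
Function('m')(H) = Add(87, Mul(-67, H)) (Function('m')(H) = Add(3, Mul(Rational(1, 2), Add(Mul(-134, H), 168))) = Add(3, Mul(Rational(1, 2), Add(168, Mul(-134, H)))) = Add(3, Add(84, Mul(-67, H))) = Add(87, Mul(-67, H)))
Mul(Add(Mul(Function('q')(192, -212), Pow(-18546, -1)), Mul(-19484, Pow(Function('m')(166), -1))), Pow(-39673, -1)) = Mul(Add(Mul(Add(Mul(94, Pow(-212, -1)), Mul(-212, Pow(192, -1))), Pow(-18546, -1)), Mul(-19484, Pow(Add(87, Mul(-67, 166)), -1))), Pow(-39673, -1)) = Mul(Add(Mul(Add(Mul(94, Rational(-1, 212)), Mul(-212, Rational(1, 192))), Rational(-1, 18546)), Mul(-19484, Pow(Add(87, -11122), -1))), Rational(-1, 39673)) = Mul(Add(Mul(Add(Rational(-47, 106), Rational(-53, 48)), Rational(-1, 18546)), Mul(-19484, Pow(-11035, -1))), Rational(-1, 39673)) = Mul(Add(Mul(Rational(-3937, 2544), Rational(-1, 18546)), Mul(-19484, Rational(-1, 11035))), Rational(-1, 39673)) = Mul(Add(Rational(3937, 47181024), Rational(19484, 11035)), Rational(-1, 39673)) = Mul(Rational(919318516411, 520642599840), Rational(-1, 39673)) = Rational(-919318516411, 20655453863452320)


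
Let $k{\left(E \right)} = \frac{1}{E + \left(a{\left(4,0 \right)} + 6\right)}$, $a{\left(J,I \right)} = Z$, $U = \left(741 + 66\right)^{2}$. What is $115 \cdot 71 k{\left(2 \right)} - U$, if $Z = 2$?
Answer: $- \frac{1300865}{2} \approx -6.5043 \cdot 10^{5}$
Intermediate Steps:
$U = 651249$ ($U = 807^{2} = 651249$)
$a{\left(J,I \right)} = 2$
$k{\left(E \right)} = \frac{1}{8 + E}$ ($k{\left(E \right)} = \frac{1}{E + \left(2 + 6\right)} = \frac{1}{E + 8} = \frac{1}{8 + E}$)
$115 \cdot 71 k{\left(2 \right)} - U = \frac{115 \cdot 71}{8 + 2} - 651249 = \frac{8165}{10} - 651249 = 8165 \cdot \frac{1}{10} - 651249 = \frac{1633}{2} - 651249 = - \frac{1300865}{2}$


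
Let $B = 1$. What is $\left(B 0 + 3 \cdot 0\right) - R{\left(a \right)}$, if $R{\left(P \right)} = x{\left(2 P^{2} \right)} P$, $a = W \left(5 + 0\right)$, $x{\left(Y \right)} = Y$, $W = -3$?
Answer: $6750$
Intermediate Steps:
$a = -15$ ($a = - 3 \left(5 + 0\right) = \left(-3\right) 5 = -15$)
$R{\left(P \right)} = 2 P^{3}$ ($R{\left(P \right)} = 2 P^{2} P = 2 P^{3}$)
$\left(B 0 + 3 \cdot 0\right) - R{\left(a \right)} = \left(1 \cdot 0 + 3 \cdot 0\right) - 2 \left(-15\right)^{3} = \left(0 + 0\right) - 2 \left(-3375\right) = 0 - -6750 = 0 + 6750 = 6750$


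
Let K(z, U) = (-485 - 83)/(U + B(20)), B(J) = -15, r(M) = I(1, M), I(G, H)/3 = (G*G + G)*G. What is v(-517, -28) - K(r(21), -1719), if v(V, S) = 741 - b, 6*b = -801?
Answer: 1515815/1734 ≈ 874.17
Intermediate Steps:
b = -267/2 (b = (1/6)*(-801) = -267/2 ≈ -133.50)
I(G, H) = 3*G*(G + G**2) (I(G, H) = 3*((G*G + G)*G) = 3*((G**2 + G)*G) = 3*((G + G**2)*G) = 3*(G*(G + G**2)) = 3*G*(G + G**2))
v(V, S) = 1749/2 (v(V, S) = 741 - 1*(-267/2) = 741 + 267/2 = 1749/2)
r(M) = 6 (r(M) = 3*1**2*(1 + 1) = 3*1*2 = 6)
K(z, U) = -568/(-15 + U) (K(z, U) = (-485 - 83)/(U - 15) = -568/(-15 + U))
v(-517, -28) - K(r(21), -1719) = 1749/2 - (-568)/(-15 - 1719) = 1749/2 - (-568)/(-1734) = 1749/2 - (-568)*(-1)/1734 = 1749/2 - 1*284/867 = 1749/2 - 284/867 = 1515815/1734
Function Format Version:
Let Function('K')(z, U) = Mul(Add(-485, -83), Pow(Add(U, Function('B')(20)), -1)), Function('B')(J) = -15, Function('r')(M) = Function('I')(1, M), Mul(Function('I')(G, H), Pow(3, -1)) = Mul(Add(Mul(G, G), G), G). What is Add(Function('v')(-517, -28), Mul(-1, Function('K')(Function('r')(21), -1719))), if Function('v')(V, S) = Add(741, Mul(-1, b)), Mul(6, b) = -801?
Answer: Rational(1515815, 1734) ≈ 874.17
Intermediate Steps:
b = Rational(-267, 2) (b = Mul(Rational(1, 6), -801) = Rational(-267, 2) ≈ -133.50)
Function('I')(G, H) = Mul(3, G, Add(G, Pow(G, 2))) (Function('I')(G, H) = Mul(3, Mul(Add(Mul(G, G), G), G)) = Mul(3, Mul(Add(Pow(G, 2), G), G)) = Mul(3, Mul(Add(G, Pow(G, 2)), G)) = Mul(3, Mul(G, Add(G, Pow(G, 2)))) = Mul(3, G, Add(G, Pow(G, 2))))
Function('v')(V, S) = Rational(1749, 2) (Function('v')(V, S) = Add(741, Mul(-1, Rational(-267, 2))) = Add(741, Rational(267, 2)) = Rational(1749, 2))
Function('r')(M) = 6 (Function('r')(M) = Mul(3, Pow(1, 2), Add(1, 1)) = Mul(3, 1, 2) = 6)
Function('K')(z, U) = Mul(-568, Pow(Add(-15, U), -1)) (Function('K')(z, U) = Mul(Add(-485, -83), Pow(Add(U, -15), -1)) = Mul(-568, Pow(Add(-15, U), -1)))
Add(Function('v')(-517, -28), Mul(-1, Function('K')(Function('r')(21), -1719))) = Add(Rational(1749, 2), Mul(-1, Mul(-568, Pow(Add(-15, -1719), -1)))) = Add(Rational(1749, 2), Mul(-1, Mul(-568, Pow(-1734, -1)))) = Add(Rational(1749, 2), Mul(-1, Mul(-568, Rational(-1, 1734)))) = Add(Rational(1749, 2), Mul(-1, Rational(284, 867))) = Add(Rational(1749, 2), Rational(-284, 867)) = Rational(1515815, 1734)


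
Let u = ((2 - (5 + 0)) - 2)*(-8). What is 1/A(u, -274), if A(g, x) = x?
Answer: -1/274 ≈ -0.0036496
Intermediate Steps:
u = 40 (u = ((2 - 1*5) - 2)*(-8) = ((2 - 5) - 2)*(-8) = (-3 - 2)*(-8) = -5*(-8) = 40)
1/A(u, -274) = 1/(-274) = -1/274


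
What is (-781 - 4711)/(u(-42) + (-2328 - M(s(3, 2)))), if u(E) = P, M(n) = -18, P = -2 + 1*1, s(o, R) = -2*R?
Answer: 5492/2311 ≈ 2.3765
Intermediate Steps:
P = -1 (P = -2 + 1 = -1)
u(E) = -1
(-781 - 4711)/(u(-42) + (-2328 - M(s(3, 2)))) = (-781 - 4711)/(-1 + (-2328 - 1*(-18))) = -5492/(-1 + (-2328 + 18)) = -5492/(-1 - 2310) = -5492/(-2311) = -5492*(-1/2311) = 5492/2311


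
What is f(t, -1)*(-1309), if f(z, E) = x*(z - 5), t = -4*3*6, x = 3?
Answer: 302379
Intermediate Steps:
t = -72 (t = -12*6 = -72)
f(z, E) = -15 + 3*z (f(z, E) = 3*(z - 5) = 3*(-5 + z) = -15 + 3*z)
f(t, -1)*(-1309) = (-15 + 3*(-72))*(-1309) = (-15 - 216)*(-1309) = -231*(-1309) = 302379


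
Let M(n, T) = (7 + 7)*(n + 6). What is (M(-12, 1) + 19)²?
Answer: 4225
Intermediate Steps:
M(n, T) = 84 + 14*n (M(n, T) = 14*(6 + n) = 84 + 14*n)
(M(-12, 1) + 19)² = ((84 + 14*(-12)) + 19)² = ((84 - 168) + 19)² = (-84 + 19)² = (-65)² = 4225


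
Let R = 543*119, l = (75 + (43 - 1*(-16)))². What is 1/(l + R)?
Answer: 1/82573 ≈ 1.2110e-5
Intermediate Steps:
l = 17956 (l = (75 + (43 + 16))² = (75 + 59)² = 134² = 17956)
R = 64617
1/(l + R) = 1/(17956 + 64617) = 1/82573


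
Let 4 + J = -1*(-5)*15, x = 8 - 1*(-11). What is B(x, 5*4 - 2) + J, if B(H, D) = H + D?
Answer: 108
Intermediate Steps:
x = 19 (x = 8 + 11 = 19)
J = 71 (J = -4 - 1*(-5)*15 = -4 + 5*15 = -4 + 75 = 71)
B(H, D) = D + H
B(x, 5*4 - 2) + J = ((5*4 - 2) + 19) + 71 = ((20 - 2) + 19) + 71 = (18 + 19) + 71 = 37 + 71 = 108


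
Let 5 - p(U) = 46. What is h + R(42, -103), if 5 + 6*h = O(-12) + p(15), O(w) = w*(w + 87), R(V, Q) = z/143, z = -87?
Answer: -67900/429 ≈ -158.28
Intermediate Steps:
p(U) = -41 (p(U) = 5 - 1*46 = 5 - 46 = -41)
R(V, Q) = -87/143
O(w) = w*(87 + w)
h = -473/3 (h = -⅚ + (-12*(87 - 12) - 41)/6 = -⅚ + (-12*75 - 41)/6 = -⅚ + (-900 - 41)/6 = -⅚ + (⅙)*(-941) = -⅚ - 941/6 = -473/3 ≈ -157.67)
h + R(42, -103) = -473/3 - 87/143 = -67900/429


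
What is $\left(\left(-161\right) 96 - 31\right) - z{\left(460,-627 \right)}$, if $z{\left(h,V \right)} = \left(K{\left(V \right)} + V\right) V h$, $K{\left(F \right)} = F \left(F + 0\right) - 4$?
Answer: $113204257673$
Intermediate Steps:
$K{\left(F \right)} = -4 + F^{2}$ ($K{\left(F \right)} = F F - 4 = F^{2} - 4 = -4 + F^{2}$)
$z{\left(h,V \right)} = V h \left(-4 + V + V^{2}\right)$ ($z{\left(h,V \right)} = \left(\left(-4 + V^{2}\right) + V\right) V h = \left(-4 + V + V^{2}\right) V h = V h \left(-4 + V + V^{2}\right)$)
$\left(\left(-161\right) 96 - 31\right) - z{\left(460,-627 \right)} = \left(\left(-161\right) 96 - 31\right) - \left(-627\right) 460 \left(-4 - 627 + \left(-627\right)^{2}\right) = \left(-15456 - 31\right) - \left(-627\right) 460 \left(-4 - 627 + 393129\right) = -15487 - \left(-627\right) 460 \cdot 392498 = -15487 - -113204273160 = -15487 + 113204273160 = 113204257673$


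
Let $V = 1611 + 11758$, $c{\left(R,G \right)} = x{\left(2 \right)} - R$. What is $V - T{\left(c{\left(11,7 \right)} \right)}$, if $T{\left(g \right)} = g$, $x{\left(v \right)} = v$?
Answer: $13378$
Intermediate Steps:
$c{\left(R,G \right)} = 2 - R$
$V = 13369$
$V - T{\left(c{\left(11,7 \right)} \right)} = 13369 - \left(2 - 11\right) = 13369 - -9 = 13369 + 9 = 13378$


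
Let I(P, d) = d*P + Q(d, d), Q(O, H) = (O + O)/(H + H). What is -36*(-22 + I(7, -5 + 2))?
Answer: 1512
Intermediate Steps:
Q(O, H) = O/H (Q(O, H) = (2*O)/((2*H)) = (2*O)*(1/(2*H)) = O/H)
I(P, d) = 1 + P*d (I(P, d) = d*P + d/d = P*d + 1 = 1 + P*d)
-36*(-22 + I(7, -5 + 2)) = -36*(-22 + (1 + 7*(-5 + 2))) = -36*(-22 + (1 + 7*(-3))) = -36*(-22 + (1 - 21)) = -36*(-22 - 20) = -36*(-42) = 1512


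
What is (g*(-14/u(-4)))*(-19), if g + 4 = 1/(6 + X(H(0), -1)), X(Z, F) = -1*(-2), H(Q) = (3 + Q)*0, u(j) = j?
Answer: 4123/16 ≈ 257.69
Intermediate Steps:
H(Q) = 0
X(Z, F) = 2
g = -31/8 (g = -4 + 1/(6 + 2) = -4 + 1/8 = -4 + ⅛ = -31/8 ≈ -3.8750)
(g*(-14/u(-4)))*(-19) = -(-217)/(4*(-4))*(-19) = -(-217)*(-1)/(4*4)*(-19) = -31/8*7/2*(-19) = -217/16*(-19) = 4123/16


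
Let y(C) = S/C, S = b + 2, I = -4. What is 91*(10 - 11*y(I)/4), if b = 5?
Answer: 21567/16 ≈ 1347.9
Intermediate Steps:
S = 7 (S = 5 + 2 = 7)
y(C) = 7/C
91*(10 - 11*y(I)/4) = 91*(10 - 11*7/(-4)/4) = 91*(10 - 11*7*(-¼)/4) = 91*(10 - (-77)/(4*4)) = 91*(10 - 11*(-7/16)) = 91*(10 + 77/16) = 91*(237/16) = 21567/16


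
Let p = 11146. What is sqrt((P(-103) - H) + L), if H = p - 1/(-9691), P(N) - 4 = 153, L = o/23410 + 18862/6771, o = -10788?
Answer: 2*I*sqrt(1620286994978983421268136530)/768055892505 ≈ 104.82*I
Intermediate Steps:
L = 184256936/79254555 (L = -10788/23410 + 18862/6771 = -10788*1/23410 + 18862*(1/6771) = -5394/11705 + 18862/6771 = 184256936/79254555 ≈ 2.3249)
P(N) = 157 (P(N) = 4 + 153 = 157)
H = 108015887/9691 (H = 11146 - 1/(-9691) = 11146 - 1*(-1/9691) = 11146 + 1/9691 = 108015887/9691 ≈ 11146.)
sqrt((P(-103) - H) + L) = sqrt((157 - 1*108015887/9691) + 184256936/79254555) = sqrt((157 - 108015887/9691) + 184256936/79254555) = sqrt(-106494400/9691 + 184256936/79254555) = sqrt(-8438380648025224/768055892505) = 2*I*sqrt(1620286994978983421268136530)/768055892505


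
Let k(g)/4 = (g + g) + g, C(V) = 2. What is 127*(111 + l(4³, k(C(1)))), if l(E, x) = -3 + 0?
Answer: 13716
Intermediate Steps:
k(g) = 12*g (k(g) = 4*((g + g) + g) = 4*(2*g + g) = 4*(3*g) = 12*g)
l(E, x) = -3
127*(111 + l(4³, k(C(1)))) = 127*(111 - 3) = 127*108 = 13716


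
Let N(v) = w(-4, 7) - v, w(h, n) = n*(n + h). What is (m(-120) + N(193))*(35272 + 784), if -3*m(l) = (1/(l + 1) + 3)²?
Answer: -268033525472/42483 ≈ -6.3092e+6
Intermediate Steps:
w(h, n) = n*(h + n)
m(l) = -(3 + 1/(1 + l))²/3 (m(l) = -(1/(l + 1) + 3)²/3 = -(1/(1 + l) + 3)²/3 = -(3 + 1/(1 + l))²/3)
N(v) = 21 - v (N(v) = 7*(-4 + 7) - v = 7*3 - v = 21 - v)
(m(-120) + N(193))*(35272 + 784) = (-(4 + 3*(-120))²/(3*(1 - 120)²) + (21 - 1*193))*(35272 + 784) = (-⅓*(4 - 360)²/(-119)² + (21 - 193))*36056 = (-⅓*1/14161*(-356)² - 172)*36056 = (-⅓*1/14161*126736 - 172)*36056 = (-126736/42483 - 172)*36056 = -7433812/42483*36056 = -268033525472/42483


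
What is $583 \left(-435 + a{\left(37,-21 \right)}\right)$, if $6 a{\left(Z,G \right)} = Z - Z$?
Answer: $-253605$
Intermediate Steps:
$a{\left(Z,G \right)} = 0$ ($a{\left(Z,G \right)} = \frac{Z - Z}{6} = \frac{1}{6} \cdot 0 = 0$)
$583 \left(-435 + a{\left(37,-21 \right)}\right) = 583 \left(-435 + 0\right) = 583 \left(-435\right) = -253605$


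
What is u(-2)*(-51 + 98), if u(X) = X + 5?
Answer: 141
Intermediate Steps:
u(X) = 5 + X
u(-2)*(-51 + 98) = (5 - 2)*(-51 + 98) = 3*47 = 141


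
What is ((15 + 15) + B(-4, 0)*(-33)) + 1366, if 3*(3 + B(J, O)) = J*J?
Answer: 1319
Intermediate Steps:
B(J, O) = -3 + J**2/3 (B(J, O) = -3 + (J*J)/3 = -3 + J**2/3)
((15 + 15) + B(-4, 0)*(-33)) + 1366 = ((15 + 15) + (-3 + (1/3)*(-4)**2)*(-33)) + 1366 = (30 + (-3 + (1/3)*16)*(-33)) + 1366 = (30 + (-3 + 16/3)*(-33)) + 1366 = (30 + (7/3)*(-33)) + 1366 = (30 - 77) + 1366 = -47 + 1366 = 1319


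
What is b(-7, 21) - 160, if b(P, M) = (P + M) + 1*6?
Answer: -140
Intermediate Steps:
b(P, M) = 6 + M + P (b(P, M) = (M + P) + 6 = 6 + M + P)
b(-7, 21) - 160 = (6 + 21 - 7) - 160 = 20 - 160 = -140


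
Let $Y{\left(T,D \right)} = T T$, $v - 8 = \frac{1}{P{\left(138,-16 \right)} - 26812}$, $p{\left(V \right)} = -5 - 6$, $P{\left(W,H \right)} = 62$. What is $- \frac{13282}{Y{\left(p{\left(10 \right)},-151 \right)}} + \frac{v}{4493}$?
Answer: $- \frac{1596307801621}{14542717750} \approx -109.77$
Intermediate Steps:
$p{\left(V \right)} = -11$ ($p{\left(V \right)} = -5 - 6 = -11$)
$v = \frac{213999}{26750}$ ($v = 8 + \frac{1}{62 - 26812} = 8 + \frac{1}{-26750} = 8 - \frac{1}{26750} = \frac{213999}{26750} \approx 8.0$)
$Y{\left(T,D \right)} = T^{2}$
$- \frac{13282}{Y{\left(p{\left(10 \right)},-151 \right)}} + \frac{v}{4493} = - \frac{13282}{\left(-11\right)^{2}} + \frac{213999}{26750 \cdot 4493} = - \frac{13282}{121} + \frac{213999}{26750} \cdot \frac{1}{4493} = \left(-13282\right) \frac{1}{121} + \frac{213999}{120187750} = - \frac{13282}{121} + \frac{213999}{120187750} = - \frac{1596307801621}{14542717750}$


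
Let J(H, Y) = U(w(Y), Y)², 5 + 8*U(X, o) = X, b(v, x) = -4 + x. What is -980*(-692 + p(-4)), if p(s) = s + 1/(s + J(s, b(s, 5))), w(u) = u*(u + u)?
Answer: 168536480/247 ≈ 6.8233e+5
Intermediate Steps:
w(u) = 2*u² (w(u) = u*(2*u) = 2*u²)
U(X, o) = -5/8 + X/8
J(H, Y) = (-5/8 + Y²/4)² (J(H, Y) = (-5/8 + (2*Y²)/8)² = (-5/8 + Y²/4)²)
p(s) = s + 1/(9/64 + s) (p(s) = s + 1/(s + (-5 + 2*(-4 + 5)²)²/64) = s + 1/(s + (-5 + 2*1²)²/64) = s + 1/(s + (-5 + 2*1)²/64) = s + 1/(s + (-5 + 2)²/64) = s + 1/(s + (1/64)*(-3)²) = s + 1/(s + (1/64)*9) = s + 1/(s + 9/64) = s + 1/(9/64 + s))
-980*(-692 + p(-4)) = -980*(-692 + (64 + 9*(-4) + 64*(-4)²)/(9 + 64*(-4))) = -980*(-692 + (64 - 36 + 64*16)/(9 - 256)) = -980*(-692 + (64 - 36 + 1024)/(-247)) = -980*(-692 - 1/247*1052) = -980*(-692 - 1052/247) = -980*(-171976/247) = 168536480/247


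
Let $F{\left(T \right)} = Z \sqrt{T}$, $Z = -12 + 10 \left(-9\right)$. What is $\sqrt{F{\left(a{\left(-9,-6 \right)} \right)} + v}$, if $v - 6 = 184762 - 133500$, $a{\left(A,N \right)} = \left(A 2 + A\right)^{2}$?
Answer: $\sqrt{48514} \approx 220.26$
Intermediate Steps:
$Z = -102$ ($Z = -12 - 90 = -102$)
$a{\left(A,N \right)} = 9 A^{2}$ ($a{\left(A,N \right)} = \left(2 A + A\right)^{2} = \left(3 A\right)^{2} = 9 A^{2}$)
$F{\left(T \right)} = - 102 \sqrt{T}$
$v = 51268$ ($v = 6 + \left(184762 - 133500\right) = 6 + 51262 = 51268$)
$\sqrt{F{\left(a{\left(-9,-6 \right)} \right)} + v} = \sqrt{- 102 \sqrt{9 \left(-9\right)^{2}} + 51268} = \sqrt{- 102 \sqrt{9 \cdot 81} + 51268} = \sqrt{- 102 \sqrt{729} + 51268} = \sqrt{\left(-102\right) 27 + 51268} = \sqrt{-2754 + 51268} = \sqrt{48514}$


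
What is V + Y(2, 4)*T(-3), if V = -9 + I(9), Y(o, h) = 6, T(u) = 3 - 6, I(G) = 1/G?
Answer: -242/9 ≈ -26.889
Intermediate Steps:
T(u) = -3
V = -80/9 (V = -9 + 1/9 = -80/9 ≈ -8.8889)
V + Y(2, 4)*T(-3) = -80/9 + 6*(-3) = -80/9 - 18 = -242/9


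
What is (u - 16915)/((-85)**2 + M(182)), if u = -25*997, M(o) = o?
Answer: -41840/7407 ≈ -5.6487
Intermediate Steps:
u = -24925
(u - 16915)/((-85)**2 + M(182)) = (-24925 - 16915)/((-85)**2 + 182) = -41840/(7225 + 182) = -41840/7407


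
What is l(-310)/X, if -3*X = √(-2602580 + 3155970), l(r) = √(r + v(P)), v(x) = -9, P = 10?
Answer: -3*I*√176531410/553390 ≈ -0.072028*I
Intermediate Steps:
l(r) = √(-9 + r) (l(r) = √(r - 9) = √(-9 + r))
X = -√553390/3 (X = -√(-2602580 + 3155970)/3 = -√553390/3 ≈ -247.97)
l(-310)/X = √(-9 - 310)/((-√553390/3)) = √(-319)*(-3*√553390/553390) = (I*√319)*(-3*√553390/553390) = -3*I*√176531410/553390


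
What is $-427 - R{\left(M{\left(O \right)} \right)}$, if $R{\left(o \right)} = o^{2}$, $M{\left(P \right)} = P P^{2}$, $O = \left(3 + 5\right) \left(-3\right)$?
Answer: $-191103403$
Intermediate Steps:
$O = -24$ ($O = 8 \left(-3\right) = -24$)
$M{\left(P \right)} = P^{3}$
$-427 - R{\left(M{\left(O \right)} \right)} = -427 - \left(\left(-24\right)^{3}\right)^{2} = -427 - \left(-13824\right)^{2} = -427 - 191102976 = -191103403$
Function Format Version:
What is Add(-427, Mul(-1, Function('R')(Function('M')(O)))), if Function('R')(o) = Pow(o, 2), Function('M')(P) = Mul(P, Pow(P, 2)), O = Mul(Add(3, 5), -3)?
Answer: -191103403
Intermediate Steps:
O = -24 (O = Mul(8, -3) = -24)
Function('M')(P) = Pow(P, 3)
Add(-427, Mul(-1, Function('R')(Function('M')(O)))) = Add(-427, Mul(-1, Pow(Pow(-24, 3), 2))) = Add(-427, Mul(-1, Pow(-13824, 2))) = Add(-427, Mul(-1, 191102976)) = Add(-427, -191102976) = -191103403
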